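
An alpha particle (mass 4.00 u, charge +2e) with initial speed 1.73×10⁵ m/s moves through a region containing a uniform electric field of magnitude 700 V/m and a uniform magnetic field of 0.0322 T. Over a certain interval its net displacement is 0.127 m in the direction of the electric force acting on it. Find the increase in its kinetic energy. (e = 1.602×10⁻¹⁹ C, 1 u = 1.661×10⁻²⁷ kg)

ΔKE ≈ 2.85×10⁻¹⁷ J

The magnetic force is always ⟂ v and does no work; only the electric force changes KE.
ΔKE = F_E · d = |q|E d = (3.204×10⁻¹⁹)(700)(0.127) ≈ 2.85×10⁻¹⁷ J.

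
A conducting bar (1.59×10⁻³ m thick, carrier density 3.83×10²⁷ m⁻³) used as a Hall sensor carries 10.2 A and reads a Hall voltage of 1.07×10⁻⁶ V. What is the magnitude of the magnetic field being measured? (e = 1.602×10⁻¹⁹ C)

B ≈ 0.102 T

From V_H = IB/(n e t), B = V_H n e t / I.
B = (1.07×10⁻⁶)(3.83×10²⁷)(1.602×10⁻¹⁹)(1.59×10⁻³)/10.2 ≈ 0.102 T.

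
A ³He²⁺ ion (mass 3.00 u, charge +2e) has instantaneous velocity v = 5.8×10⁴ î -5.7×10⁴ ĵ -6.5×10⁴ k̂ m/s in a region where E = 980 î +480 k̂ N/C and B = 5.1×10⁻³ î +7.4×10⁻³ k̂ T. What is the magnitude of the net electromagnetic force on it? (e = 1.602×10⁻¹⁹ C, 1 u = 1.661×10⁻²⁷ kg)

|F| ≈ 3.90×10⁻¹⁶ N

v×B = (-422, -761, 291) N/C.
E + v×B = (558, -761, 771) N/C.
F = q(E + v×B) = (3.204×10⁻¹⁹ C)·(558, -761, 771) = (1.79×10⁻¹⁶, -2.44×10⁻¹⁶, 2.47×10⁻¹⁶) N.
|F| = 3.90×10⁻¹⁶ N.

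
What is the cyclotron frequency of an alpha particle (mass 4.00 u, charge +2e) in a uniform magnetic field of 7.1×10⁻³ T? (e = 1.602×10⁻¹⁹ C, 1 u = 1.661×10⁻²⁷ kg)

f ≈ 5.4×10⁴ Hz

f = |q|B/(2πm).
f = (3.204×10⁻¹⁹)(7.1×10⁻³)/(2π·6.644×10⁻²⁷) ≈ 5.4×10⁴ Hz.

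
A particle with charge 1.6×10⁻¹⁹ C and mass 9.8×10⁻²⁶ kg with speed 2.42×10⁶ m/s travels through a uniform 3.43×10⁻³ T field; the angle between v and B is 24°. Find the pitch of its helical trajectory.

v∥ = v cosθ = 2.42×10⁶·cos24° ≈ 2.211×10⁶ m/s.
T = 2πm/(|q|B) = 2π(9.8×10⁻²⁶)/((1.6×10⁻¹⁹)(3.43×10⁻³)) ≈ 1.122×10⁻³ s.
pitch = v∥ T = (2.211×10⁶)(1.122×10⁻³) ≈ 2480 m.

p ≈ 2480 m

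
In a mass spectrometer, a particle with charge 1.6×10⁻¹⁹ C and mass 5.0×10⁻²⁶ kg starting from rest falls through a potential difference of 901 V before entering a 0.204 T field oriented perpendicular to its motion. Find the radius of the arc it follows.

Acceleration: |q|V = ½mv² ⇒ v = √(2|q|V/m) = √(2·1.6×10⁻¹⁹·901/5.0×10⁻²⁶) ≈ 7.594×10⁴ m/s.
In the field: r = mv/(|q|B) = (5.0×10⁻²⁶)(7.594×10⁴)/((1.6×10⁻¹⁹)(0.204)) ≈ 0.116 m.

r ≈ 0.116 m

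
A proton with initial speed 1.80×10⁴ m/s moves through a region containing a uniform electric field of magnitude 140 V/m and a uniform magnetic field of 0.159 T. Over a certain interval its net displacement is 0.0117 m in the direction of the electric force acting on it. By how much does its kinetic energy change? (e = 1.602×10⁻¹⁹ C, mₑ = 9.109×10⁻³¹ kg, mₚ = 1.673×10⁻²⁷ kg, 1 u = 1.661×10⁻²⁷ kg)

ΔKE ≈ 2.62×10⁻¹⁹ J

The magnetic force is always ⟂ v and does no work; only the electric force changes KE.
ΔKE = F_E · d = |q|E d = (1.602×10⁻¹⁹)(140)(0.0117) ≈ 2.62×10⁻¹⁹ J.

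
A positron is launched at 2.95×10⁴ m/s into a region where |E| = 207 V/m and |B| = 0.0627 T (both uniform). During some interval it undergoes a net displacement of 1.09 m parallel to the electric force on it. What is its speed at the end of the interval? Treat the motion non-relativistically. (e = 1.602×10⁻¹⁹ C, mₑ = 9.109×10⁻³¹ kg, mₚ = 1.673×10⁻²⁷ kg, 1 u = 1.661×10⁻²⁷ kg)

B does no work; ΔKE = |q|E d.
½mv_f² = ½mv₀² + |q|Ed = ½(9.109×10⁻³¹)(2.95×10⁴)² + (1.602×10⁻¹⁹)(207)(1.09) ≈ 3.964×10⁻²² J + 3.615×10⁻¹⁷ J ≈ 3.615×10⁻¹⁷ J.
v_f = √(2·3.615×10⁻¹⁷/9.109×10⁻³¹) ≈ 8.91×10⁶ m/s.

v_f ≈ 8.91×10⁶ m/s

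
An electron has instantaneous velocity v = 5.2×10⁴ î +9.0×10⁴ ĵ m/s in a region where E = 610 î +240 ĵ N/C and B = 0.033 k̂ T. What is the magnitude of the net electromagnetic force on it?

|F| ≈ 6.20×10⁻¹⁶ N

v×B = (2970, -1720, 0) N/C.
E + v×B = (3580, -1480, 0) N/C.
F = q(E + v×B) = (−1.602×10⁻¹⁹ C)·(3580, -1480, 0) = (-5.74×10⁻¹⁶, 2.36×10⁻¹⁶, 0) N.
|F| = 6.20×10⁻¹⁶ N.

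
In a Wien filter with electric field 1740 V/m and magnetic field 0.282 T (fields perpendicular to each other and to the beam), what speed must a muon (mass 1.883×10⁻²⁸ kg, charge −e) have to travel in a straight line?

Straight-line motion ⇒ electric and magnetic forces cancel, so E = vB.
v = E/B = 1740/0.282 = 6170 m/s.

v = 6170 m/s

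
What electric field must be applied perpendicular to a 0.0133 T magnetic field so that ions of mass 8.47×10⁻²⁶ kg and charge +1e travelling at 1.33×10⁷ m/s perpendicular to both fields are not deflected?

For straight-line motion qE = qvB, so E = vB.
E = 1.33×10⁷ × 0.0133 = 1.77×10⁵ V/m.

E = 1.77×10⁵ V/m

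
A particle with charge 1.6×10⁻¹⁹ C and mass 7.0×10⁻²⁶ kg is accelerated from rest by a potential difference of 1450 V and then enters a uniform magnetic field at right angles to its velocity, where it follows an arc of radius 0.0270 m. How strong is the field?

v = √(2|q|V/m) = √(2·1.6×10⁻¹⁹·1450/7.0×10⁻²⁶) ≈ 8.142×10⁴ m/s.
B = mv/(|q|r) = (7.0×10⁻²⁶)(8.142×10⁴)/((1.6×10⁻¹⁹)(0.0270)) ≈ 1.32 T.

B ≈ 1.32 T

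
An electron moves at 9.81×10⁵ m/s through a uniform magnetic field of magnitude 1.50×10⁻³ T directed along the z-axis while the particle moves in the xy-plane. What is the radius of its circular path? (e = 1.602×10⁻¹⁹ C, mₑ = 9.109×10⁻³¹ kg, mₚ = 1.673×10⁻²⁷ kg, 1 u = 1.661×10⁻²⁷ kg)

The magnetic force provides the centripetal force: |q|vB = mv²/r.
r = mv/(|q|B) = (9.109×10⁻³¹)(9.81×10⁵)/((1.602×10⁻¹⁹)(1.50×10⁻³)) ≈ 3.72×10⁻³ m.

r ≈ 3.72×10⁻³ m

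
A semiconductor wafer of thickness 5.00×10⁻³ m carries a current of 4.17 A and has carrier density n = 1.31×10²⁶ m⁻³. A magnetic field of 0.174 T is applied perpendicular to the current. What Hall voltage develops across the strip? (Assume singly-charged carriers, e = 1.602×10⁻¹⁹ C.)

V_H = IB/(n e t).
V_H = (4.17)(0.174)/((1.31×10²⁶)(1.602×10⁻¹⁹)(5.00×10⁻³)) ≈ 6.91×10⁻⁶ V.

V_H ≈ 6.91×10⁻⁶ V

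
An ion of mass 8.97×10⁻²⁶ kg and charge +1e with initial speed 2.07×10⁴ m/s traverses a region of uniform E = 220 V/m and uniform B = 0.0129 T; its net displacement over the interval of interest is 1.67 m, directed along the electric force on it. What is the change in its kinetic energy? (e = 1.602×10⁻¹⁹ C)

The magnetic force is always ⟂ v and does no work; only the electric force changes KE.
ΔKE = F_E · d = |q|E d = (1.602×10⁻¹⁹)(220)(1.67) ≈ 5.89×10⁻¹⁷ J.

ΔKE ≈ 5.89×10⁻¹⁷ J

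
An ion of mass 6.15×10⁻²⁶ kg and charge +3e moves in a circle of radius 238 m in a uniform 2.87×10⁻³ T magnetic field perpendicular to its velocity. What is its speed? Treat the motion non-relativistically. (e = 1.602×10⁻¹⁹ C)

v ≈ 5.34×10⁶ m/s

From |q|vB = mv²/r, v = |q|Br/m.
v = (4.806×10⁻¹⁹)(2.87×10⁻³)(238)/6.15×10⁻²⁶ ≈ 5.34×10⁶ m/s.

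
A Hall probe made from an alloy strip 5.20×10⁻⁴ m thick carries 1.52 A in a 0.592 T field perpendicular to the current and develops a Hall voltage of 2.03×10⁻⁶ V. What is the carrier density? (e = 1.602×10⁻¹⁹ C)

n ≈ 5.32×10²⁷ m⁻³

From V_H = IB/(n e t), n = IB/(V_H e t).
n = (1.52)(0.592)/((2.03×10⁻⁶)(1.602×10⁻¹⁹)(5.20×10⁻⁴)) ≈ 5.32×10²⁷ m⁻³.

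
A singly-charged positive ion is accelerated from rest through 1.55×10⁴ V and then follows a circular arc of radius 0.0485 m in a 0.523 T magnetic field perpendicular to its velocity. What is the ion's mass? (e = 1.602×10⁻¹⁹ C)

Combine |q|V = ½mv² and r = mv/(|q|B): eliminate v to get m = qB²r²/(2V).
m = (1.602×10⁻¹⁹)(0.523)²(0.0485)²/(2·1.55×10⁴) ≈ 3.32×10⁻²⁷ kg.

m ≈ 3.32×10⁻²⁷ kg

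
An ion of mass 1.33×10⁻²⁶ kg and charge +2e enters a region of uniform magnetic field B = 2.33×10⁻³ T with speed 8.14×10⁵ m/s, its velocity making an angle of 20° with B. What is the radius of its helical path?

v⊥ = v sinθ = 8.14×10⁵·sin20° ≈ 2.784×10⁵ m/s.
r = m v⊥/(|q|B) = (1.33×10⁻²⁶)(2.784×10⁵)/((3.204×10⁻¹⁹)(2.33×10⁻³)) ≈ 4.96 m.

r ≈ 4.96 m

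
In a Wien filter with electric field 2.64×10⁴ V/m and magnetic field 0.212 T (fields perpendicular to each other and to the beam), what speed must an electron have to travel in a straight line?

v = 1.25×10⁵ m/s

For undeflected motion the electric and magnetic forces balance: qE = qvB.
v = E/B = 2.64×10⁴/0.212 = 1.25×10⁵ m/s.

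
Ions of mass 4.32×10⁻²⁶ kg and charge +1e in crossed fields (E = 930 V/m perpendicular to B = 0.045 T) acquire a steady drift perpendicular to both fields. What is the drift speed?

v_d ≈ 2.1×10⁴ m/s

The steady drift has the magnetic force balancing the electric force, so v_d = E/B.
v_d = 930/0.045 = 2.1×10⁴ m/s.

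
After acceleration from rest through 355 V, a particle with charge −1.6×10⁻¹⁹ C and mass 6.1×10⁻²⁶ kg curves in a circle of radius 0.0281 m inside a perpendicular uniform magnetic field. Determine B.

B ≈ 0.586 T

v = √(2|q|V/m) = √(2·1.6×10⁻¹⁹·355/6.1×10⁻²⁶) ≈ 4.315×10⁴ m/s.
B = mv/(|q|r) = (6.1×10⁻²⁶)(4.315×10⁴)/((1.6×10⁻¹⁹)(0.0281)) ≈ 0.586 T.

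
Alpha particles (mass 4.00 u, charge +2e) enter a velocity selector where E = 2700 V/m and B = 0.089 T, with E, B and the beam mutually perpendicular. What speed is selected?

Straight-line motion ⇒ electric and magnetic forces cancel, so E = vB.
v = E/B = 2700/0.089 = 3.0×10⁴ m/s.
The result is independent of the particle's charge and mass.

v = 3.0×10⁴ m/s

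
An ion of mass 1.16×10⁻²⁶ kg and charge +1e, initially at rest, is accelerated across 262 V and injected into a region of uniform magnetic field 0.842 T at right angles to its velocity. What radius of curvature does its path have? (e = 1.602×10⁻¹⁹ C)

r ≈ 7.32×10⁻³ m

Acceleration: |q|V = ½mv² ⇒ v = √(2|q|V/m) = √(2·1.602×10⁻¹⁹·262/1.16×10⁻²⁶) ≈ 8.507×10⁴ m/s.
In the field: r = mv/(|q|B) = (1.16×10⁻²⁶)(8.507×10⁴)/((1.602×10⁻¹⁹)(0.842)) ≈ 7.32×10⁻³ m.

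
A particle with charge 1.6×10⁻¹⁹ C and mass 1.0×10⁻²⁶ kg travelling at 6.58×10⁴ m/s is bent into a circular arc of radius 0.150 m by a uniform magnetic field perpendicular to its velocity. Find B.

B ≈ 0.0274 T

From |q|vB = mv²/r, B = mv/(|q|r).
B = (1.0×10⁻²⁶)(6.58×10⁴)/((1.6×10⁻¹⁹)(0.150)) ≈ 0.0274 T.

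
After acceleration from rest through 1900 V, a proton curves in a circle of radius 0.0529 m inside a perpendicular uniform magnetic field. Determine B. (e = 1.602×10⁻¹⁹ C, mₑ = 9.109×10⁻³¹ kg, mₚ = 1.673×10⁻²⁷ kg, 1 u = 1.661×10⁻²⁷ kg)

B ≈ 0.119 T

v = √(2|q|V/m) = √(2·1.602×10⁻¹⁹·1900/1.673×10⁻²⁷) ≈ 6.032×10⁵ m/s.
B = mv/(|q|r) = (1.673×10⁻²⁷)(6.032×10⁵)/((1.602×10⁻¹⁹)(0.0529)) ≈ 0.119 T.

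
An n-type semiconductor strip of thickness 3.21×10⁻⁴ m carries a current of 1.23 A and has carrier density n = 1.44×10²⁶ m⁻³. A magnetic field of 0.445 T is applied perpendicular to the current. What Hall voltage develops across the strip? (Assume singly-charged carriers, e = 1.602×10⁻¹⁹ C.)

V_H ≈ 7.39×10⁻⁵ V

V_H = IB/(n e t).
V_H = (1.23)(0.445)/((1.44×10²⁶)(1.602×10⁻¹⁹)(3.21×10⁻⁴)) ≈ 7.39×10⁻⁵ V.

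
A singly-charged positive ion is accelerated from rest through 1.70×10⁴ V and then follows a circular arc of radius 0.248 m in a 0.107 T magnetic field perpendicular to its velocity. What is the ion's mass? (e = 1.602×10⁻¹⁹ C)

Combine |q|V = ½mv² and r = mv/(|q|B): eliminate v to get m = qB²r²/(2V).
m = (1.602×10⁻¹⁹)(0.107)²(0.248)²/(2·1.70×10⁴) ≈ 3.32×10⁻²⁷ kg.

m ≈ 3.32×10⁻²⁷ kg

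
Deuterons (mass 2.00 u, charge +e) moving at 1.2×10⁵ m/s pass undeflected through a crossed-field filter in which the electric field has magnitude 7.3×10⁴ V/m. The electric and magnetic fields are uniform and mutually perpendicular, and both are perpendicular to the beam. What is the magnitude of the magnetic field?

Balance of forces in the selector: qE = qvB ⇒ B = E/v.
B = 7.3×10⁴/1.2×10⁵ = 0.61 T.

B = 0.61 T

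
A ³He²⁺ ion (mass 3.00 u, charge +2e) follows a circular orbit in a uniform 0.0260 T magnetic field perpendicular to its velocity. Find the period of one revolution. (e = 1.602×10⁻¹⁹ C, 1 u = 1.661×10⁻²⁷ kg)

T ≈ 3.76×10⁻⁶ s

The cyclotron period depends only on m, q, B: T = 2πm/(|q|B).
T = 2π(4.983×10⁻²⁷)/((3.204×10⁻¹⁹)(0.0260)) ≈ 3.76×10⁻⁶ s.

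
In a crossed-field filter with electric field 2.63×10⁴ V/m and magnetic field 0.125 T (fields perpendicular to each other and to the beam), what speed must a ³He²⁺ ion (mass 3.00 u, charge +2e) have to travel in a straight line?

v = 2.10×10⁵ m/s

Zero net Lorentz force requires |qE| = |q v×B|, i.e. E = vB.
v = E/B = 2.63×10⁴/0.125 = 2.10×10⁵ m/s.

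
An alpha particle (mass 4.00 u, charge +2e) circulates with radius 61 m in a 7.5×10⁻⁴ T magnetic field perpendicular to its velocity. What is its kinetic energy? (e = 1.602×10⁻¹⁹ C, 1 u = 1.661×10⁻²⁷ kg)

v = |q|Br/m, then KE = ½mv² = (qBr)²/(2m).
v = (3.204×10⁻¹⁹)(7.5×10⁻⁴)(61)/6.644×10⁻²⁷ ≈ 2.206×10⁶ m/s.
KE = ½(6.644×10⁻²⁷)(2.206×10⁶)² ≈ 1.6×10⁻¹⁴ J.

KE ≈ 1.6×10⁻¹⁴ J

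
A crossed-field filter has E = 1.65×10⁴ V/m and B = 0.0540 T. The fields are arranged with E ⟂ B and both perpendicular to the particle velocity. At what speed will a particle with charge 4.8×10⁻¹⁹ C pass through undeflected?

v = 3.06×10⁵ m/s

Zero net Lorentz force requires |qE| = |q v×B|, i.e. E = vB.
v = E/B = 1.65×10⁴/0.0540 = 3.06×10⁵ m/s.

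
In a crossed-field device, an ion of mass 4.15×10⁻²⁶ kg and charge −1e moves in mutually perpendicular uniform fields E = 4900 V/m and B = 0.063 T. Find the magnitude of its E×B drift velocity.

v_d ≈ 7.8×10⁴ m/s

The E×B drift speed is v_d = E/B.
v_d = 4900/0.063 = 7.8×10⁴ m/s.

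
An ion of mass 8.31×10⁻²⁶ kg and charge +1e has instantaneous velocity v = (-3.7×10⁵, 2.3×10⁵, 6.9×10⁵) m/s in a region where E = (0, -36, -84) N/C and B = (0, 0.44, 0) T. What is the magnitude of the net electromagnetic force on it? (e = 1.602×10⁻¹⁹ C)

|F| ≈ 5.52×10⁻¹⁴ N

v×B = (-3.04×10⁵, 0, -1.63×10⁵) N/C.
E + v×B = (-3.04×10⁵, -36.0, -1.63×10⁵) N/C.
F = q(E + v×B) = (1.602×10⁻¹⁹ C)·(-3.04×10⁵, -36.0, -1.63×10⁵) = (-4.86×10⁻¹⁴, -5.77×10⁻¹⁸, -2.61×10⁻¹⁴) N.
|F| = 5.52×10⁻¹⁴ N.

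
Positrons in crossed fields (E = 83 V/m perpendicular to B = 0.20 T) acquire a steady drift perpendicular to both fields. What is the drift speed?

v_d ≈ 420 m/s

In crossed fields the guiding centre drifts at v_d = |E×B|/B² = E/B, independent of charge and mass.
v_d = 83/0.20 = 420 m/s.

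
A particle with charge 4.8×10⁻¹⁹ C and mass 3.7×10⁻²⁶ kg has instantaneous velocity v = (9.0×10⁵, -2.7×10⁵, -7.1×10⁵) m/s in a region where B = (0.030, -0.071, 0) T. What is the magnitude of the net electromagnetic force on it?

|F| ≈ 3.75×10⁻¹⁴ N

v×B = (-5.04×10⁴, -2.13×10⁴, -5.58×10⁴) N/C.
F = q v×B = (4.8×10⁻¹⁹ C)·(-5.04×10⁴, -2.13×10⁴, -5.58×10⁴) = (-2.42×10⁻¹⁴, -1.02×10⁻¹⁴, -2.68×10⁻¹⁴) N.
|F| = 3.75×10⁻¹⁴ N.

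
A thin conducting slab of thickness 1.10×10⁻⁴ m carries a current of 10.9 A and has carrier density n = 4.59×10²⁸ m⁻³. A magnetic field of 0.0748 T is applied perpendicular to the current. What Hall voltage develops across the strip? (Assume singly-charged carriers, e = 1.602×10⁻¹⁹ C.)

V_H ≈ 1.01×10⁻⁶ V

V_H = IB/(n e t).
V_H = (10.9)(0.0748)/((4.59×10²⁸)(1.602×10⁻¹⁹)(1.10×10⁻⁴)) ≈ 1.01×10⁻⁶ V.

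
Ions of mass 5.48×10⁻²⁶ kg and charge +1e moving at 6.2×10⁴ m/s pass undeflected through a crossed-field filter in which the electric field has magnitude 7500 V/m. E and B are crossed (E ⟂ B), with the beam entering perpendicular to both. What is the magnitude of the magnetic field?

Balance of forces in the selector: qE = qvB ⇒ B = E/v.
B = 7500/6.2×10⁴ = 0.12 T.

B = 0.12 T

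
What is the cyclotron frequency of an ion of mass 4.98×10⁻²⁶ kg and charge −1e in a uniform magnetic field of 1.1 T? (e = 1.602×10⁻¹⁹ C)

f ≈ 5.6×10⁵ Hz

f = |q|B/(2πm).
f = (1.602×10⁻¹⁹)(1.1)/(2π·4.98×10⁻²⁶) ≈ 5.6×10⁵ Hz.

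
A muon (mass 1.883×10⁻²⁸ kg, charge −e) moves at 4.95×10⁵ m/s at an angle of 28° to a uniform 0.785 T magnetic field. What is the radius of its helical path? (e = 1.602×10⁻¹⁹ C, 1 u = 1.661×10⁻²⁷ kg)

v⊥ = v sinθ = 4.95×10⁵·sin28° ≈ 2.324×10⁵ m/s.
r = m v⊥/(|q|B) = (1.883×10⁻²⁸)(2.324×10⁵)/((1.602×10⁻¹⁹)(0.785)) ≈ 3.48×10⁻⁴ m.

r ≈ 3.48×10⁻⁴ m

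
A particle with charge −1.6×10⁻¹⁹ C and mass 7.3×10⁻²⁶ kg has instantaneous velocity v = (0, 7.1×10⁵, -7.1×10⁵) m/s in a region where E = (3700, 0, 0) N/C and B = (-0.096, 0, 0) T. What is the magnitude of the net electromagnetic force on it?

|F| ≈ 1.54×10⁻¹⁴ N

v×B = (0, 6.82×10⁴, 6.82×10⁴) N/C.
E + v×B = (3700, 6.82×10⁴, 6.82×10⁴) N/C.
F = q(E + v×B) = (−1.6×10⁻¹⁹ C)·(3700, 6.82×10⁴, 6.82×10⁴) = (-5.92×10⁻¹⁶, -1.09×10⁻¹⁴, -1.09×10⁻¹⁴) N.
|F| = 1.54×10⁻¹⁴ N.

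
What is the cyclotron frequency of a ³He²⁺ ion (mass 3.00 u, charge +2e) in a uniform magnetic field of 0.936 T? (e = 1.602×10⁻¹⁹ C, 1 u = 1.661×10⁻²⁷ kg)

f = |q|B/(2πm).
f = (3.204×10⁻¹⁹)(0.936)/(2π·4.983×10⁻²⁷) ≈ 9.58×10⁶ Hz.

f ≈ 9.58×10⁶ Hz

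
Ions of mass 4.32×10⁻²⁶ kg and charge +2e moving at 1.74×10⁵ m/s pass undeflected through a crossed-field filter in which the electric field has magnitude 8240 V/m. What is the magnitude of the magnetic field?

B = 0.0474 T

Balance of forces in the selector: qE = qvB ⇒ B = E/v.
B = 8240/1.74×10⁵ = 0.0474 T.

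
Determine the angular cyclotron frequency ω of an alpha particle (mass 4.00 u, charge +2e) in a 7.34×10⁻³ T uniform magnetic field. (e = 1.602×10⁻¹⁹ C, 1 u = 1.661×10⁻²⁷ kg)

ω = |q|B/m.
ω = (3.204×10⁻¹⁹)(7.34×10⁻³)/6.644×10⁻²⁷ ≈ 3.54×10⁵ rad/s.

ω ≈ 3.54×10⁵ rad/s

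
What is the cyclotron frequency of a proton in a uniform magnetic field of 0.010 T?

f = |q|B/(2πm).
f = (1.602×10⁻¹⁹)(0.010)/(2π·1.673×10⁻²⁷) ≈ 1.5×10⁵ Hz.

f ≈ 1.5×10⁵ Hz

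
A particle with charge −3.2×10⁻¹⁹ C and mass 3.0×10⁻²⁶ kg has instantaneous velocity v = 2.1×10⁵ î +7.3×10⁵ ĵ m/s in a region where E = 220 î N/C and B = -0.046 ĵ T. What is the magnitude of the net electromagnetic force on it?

|F| ≈ 3.09×10⁻¹⁵ N

v×B = (0, 0, -9660) N/C.
E + v×B = (220, 0, -9660) N/C.
F = q(E + v×B) = (−3.2×10⁻¹⁹ C)·(220, 0, -9660) = (-7.04×10⁻¹⁷, 0, 3.09×10⁻¹⁵) N.
|F| = 3.09×10⁻¹⁵ N.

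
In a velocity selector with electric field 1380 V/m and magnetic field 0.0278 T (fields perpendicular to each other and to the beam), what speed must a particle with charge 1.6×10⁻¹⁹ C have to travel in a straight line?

v = 4.96×10⁴ m/s

Zero net Lorentz force requires |qE| = |q v×B|, i.e. E = vB.
v = E/B = 1380/0.0278 = 4.96×10⁴ m/s.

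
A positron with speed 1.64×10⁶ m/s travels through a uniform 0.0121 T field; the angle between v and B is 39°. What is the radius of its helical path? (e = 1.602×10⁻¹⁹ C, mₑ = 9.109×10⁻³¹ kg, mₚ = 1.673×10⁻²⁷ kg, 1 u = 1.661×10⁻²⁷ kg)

v⊥ = v sinθ = 1.64×10⁶·sin39° ≈ 1.032×10⁶ m/s.
r = m v⊥/(|q|B) = (9.109×10⁻³¹)(1.032×10⁶)/((1.602×10⁻¹⁹)(0.0121)) ≈ 4.85×10⁻⁴ m.

r ≈ 4.85×10⁻⁴ m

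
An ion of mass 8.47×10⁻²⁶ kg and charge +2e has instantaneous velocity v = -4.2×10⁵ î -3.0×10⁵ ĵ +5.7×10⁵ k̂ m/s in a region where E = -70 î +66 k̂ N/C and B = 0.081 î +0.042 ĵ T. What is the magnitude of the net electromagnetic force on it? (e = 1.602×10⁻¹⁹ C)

v×B = (-2.39×10⁴, 4.62×10⁴, 6660) N/C.
E + v×B = (-2.40×10⁴, 4.62×10⁴, 6730) N/C.
F = q(E + v×B) = (3.204×10⁻¹⁹ C)·(-2.40×10⁴, 4.62×10⁴, 6730) = (-7.69×10⁻¹⁵, 1.48×10⁻¹⁴, 2.16×10⁻¹⁵) N.
|F| = 1.68×10⁻¹⁴ N.

|F| ≈ 1.68×10⁻¹⁴ N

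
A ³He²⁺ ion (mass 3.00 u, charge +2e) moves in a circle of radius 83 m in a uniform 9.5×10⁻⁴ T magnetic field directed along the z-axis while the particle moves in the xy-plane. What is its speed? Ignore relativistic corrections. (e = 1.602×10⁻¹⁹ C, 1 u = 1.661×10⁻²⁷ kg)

v ≈ 5.1×10⁶ m/s

From |q|vB = mv²/r, v = |q|Br/m.
v = (3.204×10⁻¹⁹)(9.5×10⁻⁴)(83)/4.983×10⁻²⁷ ≈ 5.1×10⁶ m/s.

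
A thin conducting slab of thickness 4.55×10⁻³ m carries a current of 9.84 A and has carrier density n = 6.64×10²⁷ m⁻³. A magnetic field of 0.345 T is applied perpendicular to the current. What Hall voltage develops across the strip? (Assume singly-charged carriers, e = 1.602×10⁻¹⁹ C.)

V_H ≈ 7.01×10⁻⁷ V

V_H = IB/(n e t).
V_H = (9.84)(0.345)/((6.64×10²⁷)(1.602×10⁻¹⁹)(4.55×10⁻³)) ≈ 7.01×10⁻⁷ V.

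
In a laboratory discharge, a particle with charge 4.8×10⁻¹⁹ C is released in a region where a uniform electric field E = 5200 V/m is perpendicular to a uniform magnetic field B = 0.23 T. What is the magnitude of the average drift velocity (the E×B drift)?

v_d ≈ 2.3×10⁴ m/s

In crossed fields the guiding centre drifts at v_d = |E×B|/B² = E/B, independent of charge and mass.
v_d = 5200/0.23 = 2.3×10⁴ m/s.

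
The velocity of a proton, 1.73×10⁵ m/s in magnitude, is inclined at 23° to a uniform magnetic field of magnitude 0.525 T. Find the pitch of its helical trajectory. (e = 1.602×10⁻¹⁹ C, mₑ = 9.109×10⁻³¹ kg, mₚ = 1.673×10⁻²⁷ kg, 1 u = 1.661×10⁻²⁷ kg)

v∥ = v cosθ = 1.73×10⁵·cos23° ≈ 1.592×10⁵ m/s.
T = 2πm/(|q|B) = 2π(1.673×10⁻²⁷)/((1.602×10⁻¹⁹)(0.525)) ≈ 1.250×10⁻⁷ s.
pitch = v∥ T = (1.592×10⁵)(1.250×10⁻⁷) ≈ 0.0199 m.

p ≈ 0.0199 m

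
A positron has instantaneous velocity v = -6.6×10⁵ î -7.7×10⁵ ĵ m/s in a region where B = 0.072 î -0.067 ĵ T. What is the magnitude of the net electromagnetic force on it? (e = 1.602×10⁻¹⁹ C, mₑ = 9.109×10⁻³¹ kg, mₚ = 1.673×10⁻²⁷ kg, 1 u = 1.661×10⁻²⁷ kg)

|F| ≈ 1.60×10⁻¹⁴ N

v×B = (0, 0, 9.97×10⁴) N/C.
F = q v×B = (1.602×10⁻¹⁹ C)·(0, 0, 9.97×10⁴) = (0, 0, 1.60×10⁻¹⁴) N.
|F| = 1.60×10⁻¹⁴ N.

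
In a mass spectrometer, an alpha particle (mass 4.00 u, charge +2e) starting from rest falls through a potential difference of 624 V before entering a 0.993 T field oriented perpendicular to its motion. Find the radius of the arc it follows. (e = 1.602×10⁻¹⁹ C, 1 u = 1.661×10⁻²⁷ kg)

r ≈ 5.12×10⁻³ m

Acceleration: |q|V = ½mv² ⇒ v = √(2|q|V/m) = √(2·3.204×10⁻¹⁹·624/6.644×10⁻²⁷) ≈ 2.453×10⁵ m/s.
In the field: r = mv/(|q|B) = (6.644×10⁻²⁷)(2.453×10⁵)/((3.204×10⁻¹⁹)(0.993)) ≈ 5.12×10⁻³ m.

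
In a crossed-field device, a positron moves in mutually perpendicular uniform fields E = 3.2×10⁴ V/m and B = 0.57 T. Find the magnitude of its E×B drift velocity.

The steady drift has the magnetic force balancing the electric force, so v_d = E/B.
v_d = 3.2×10⁴/0.57 = 5.6×10⁴ m/s.

v_d ≈ 5.6×10⁴ m/s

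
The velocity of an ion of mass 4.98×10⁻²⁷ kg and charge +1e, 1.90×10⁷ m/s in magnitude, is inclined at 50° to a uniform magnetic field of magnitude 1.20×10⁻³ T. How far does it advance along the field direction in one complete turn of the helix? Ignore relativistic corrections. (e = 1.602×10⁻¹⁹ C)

p ≈ 1990 m

v∥ = v cosθ = 1.90×10⁷·cos50° ≈ 1.221×10⁷ m/s.
T = 2πm/(|q|B) = 2π(4.98×10⁻²⁷)/((1.602×10⁻¹⁹)(1.20×10⁻³)) ≈ 1.628×10⁻⁴ s.
pitch = v∥ T = (1.221×10⁷)(1.628×10⁻⁴) ≈ 1990 m.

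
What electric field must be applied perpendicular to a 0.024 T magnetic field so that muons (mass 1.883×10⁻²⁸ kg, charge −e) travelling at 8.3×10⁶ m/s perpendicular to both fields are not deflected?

E = 2.0×10⁵ V/m

For straight-line motion qE = qvB, so E = vB.
E = 8.3×10⁶ × 0.024 = 2.0×10⁵ V/m.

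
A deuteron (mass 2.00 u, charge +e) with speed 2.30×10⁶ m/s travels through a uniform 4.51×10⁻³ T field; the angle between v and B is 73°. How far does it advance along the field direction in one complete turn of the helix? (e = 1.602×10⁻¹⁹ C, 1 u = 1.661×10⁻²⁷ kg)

v∥ = v cosθ = 2.30×10⁶·cos73° ≈ 6.725×10⁵ m/s.
T = 2πm/(|q|B) = 2π(3.322×10⁻²⁷)/((1.602×10⁻¹⁹)(4.51×10⁻³)) ≈ 2.889×10⁻⁵ s.
pitch = v∥ T = (6.725×10⁵)(2.889×10⁻⁵) ≈ 19.4 m.

p ≈ 19.4 m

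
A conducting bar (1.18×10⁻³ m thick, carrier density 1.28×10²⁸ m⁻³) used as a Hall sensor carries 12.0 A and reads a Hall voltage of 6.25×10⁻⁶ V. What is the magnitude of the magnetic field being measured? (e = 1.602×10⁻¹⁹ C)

From V_H = IB/(n e t), B = V_H n e t / I.
B = (6.25×10⁻⁶)(1.28×10²⁸)(1.602×10⁻¹⁹)(1.18×10⁻³)/12.0 ≈ 1.26 T.

B ≈ 1.26 T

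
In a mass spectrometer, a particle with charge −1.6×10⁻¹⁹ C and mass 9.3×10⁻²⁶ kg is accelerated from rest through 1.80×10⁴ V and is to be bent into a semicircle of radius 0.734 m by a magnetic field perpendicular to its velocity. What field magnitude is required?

B ≈ 0.197 T

v = √(2|q|V/m) = √(2·1.6×10⁻¹⁹·1.80×10⁴/9.3×10⁻²⁶) ≈ 2.489×10⁵ m/s.
B = mv/(|q|r) = (9.3×10⁻²⁶)(2.489×10⁵)/((1.6×10⁻¹⁹)(0.734)) ≈ 0.197 T.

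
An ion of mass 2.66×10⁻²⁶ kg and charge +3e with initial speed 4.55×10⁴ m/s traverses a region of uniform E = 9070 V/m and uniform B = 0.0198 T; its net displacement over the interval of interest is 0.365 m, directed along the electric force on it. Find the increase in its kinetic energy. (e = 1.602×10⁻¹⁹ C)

ΔKE ≈ 1.59×10⁻¹⁵ J

The magnetic force is always ⟂ v and does no work; only the electric force changes KE.
ΔKE = F_E · d = |q|E d = (4.806×10⁻¹⁹)(9070)(0.365) ≈ 1.59×10⁻¹⁵ J.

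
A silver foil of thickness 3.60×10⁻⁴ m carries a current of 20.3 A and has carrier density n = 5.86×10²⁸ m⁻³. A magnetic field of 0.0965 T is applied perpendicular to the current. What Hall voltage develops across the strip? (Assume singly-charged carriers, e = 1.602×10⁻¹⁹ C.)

V_H ≈ 5.80×10⁻⁷ V

V_H = IB/(n e t).
V_H = (20.3)(0.0965)/((5.86×10²⁸)(1.602×10⁻¹⁹)(3.60×10⁻⁴)) ≈ 5.80×10⁻⁷ V.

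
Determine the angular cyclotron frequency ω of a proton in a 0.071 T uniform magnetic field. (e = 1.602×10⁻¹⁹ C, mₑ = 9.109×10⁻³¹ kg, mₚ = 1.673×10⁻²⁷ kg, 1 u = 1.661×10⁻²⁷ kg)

ω ≈ 6.8×10⁶ rad/s

ω = |q|B/m.
ω = (1.602×10⁻¹⁹)(0.071)/1.673×10⁻²⁷ ≈ 6.8×10⁶ rad/s.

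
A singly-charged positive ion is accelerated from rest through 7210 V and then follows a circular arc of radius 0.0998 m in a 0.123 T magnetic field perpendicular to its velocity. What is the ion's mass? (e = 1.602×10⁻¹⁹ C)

Combine |q|V = ½mv² and r = mv/(|q|B): eliminate v to get m = qB²r²/(2V).
m = (1.602×10⁻¹⁹)(0.123)²(0.0998)²/(2·7210) ≈ 1.67×10⁻²⁷ kg.

m ≈ 1.67×10⁻²⁷ kg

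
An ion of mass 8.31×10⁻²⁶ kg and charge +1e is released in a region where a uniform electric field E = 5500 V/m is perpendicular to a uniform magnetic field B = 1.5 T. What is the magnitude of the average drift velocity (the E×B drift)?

v_d ≈ 3700 m/s

The steady drift has the magnetic force balancing the electric force, so v_d = E/B.
v_d = 5500/1.5 = 3700 m/s.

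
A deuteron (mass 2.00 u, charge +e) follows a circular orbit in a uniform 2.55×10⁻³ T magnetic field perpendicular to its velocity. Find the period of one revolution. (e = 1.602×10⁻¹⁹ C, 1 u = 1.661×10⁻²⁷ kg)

T ≈ 5.11×10⁻⁵ s

The cyclotron period depends only on m, q, B: T = 2πm/(|q|B).
T = 2π(3.322×10⁻²⁷)/((1.602×10⁻¹⁹)(2.55×10⁻³)) ≈ 5.11×10⁻⁵ s.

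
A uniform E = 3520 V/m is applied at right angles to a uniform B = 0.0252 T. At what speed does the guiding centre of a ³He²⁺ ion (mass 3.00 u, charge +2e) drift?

The steady drift has the magnetic force balancing the electric force, so v_d = E/B.
v_d = 3520/0.0252 = 1.40×10⁵ m/s.

v_d ≈ 1.40×10⁵ m/s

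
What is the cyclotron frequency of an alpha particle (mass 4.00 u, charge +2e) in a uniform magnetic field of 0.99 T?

f = |q|B/(2πm).
f = (3.204×10⁻¹⁹)(0.99)/(2π·6.644×10⁻²⁷) ≈ 7.6×10⁶ Hz.

f ≈ 7.6×10⁶ Hz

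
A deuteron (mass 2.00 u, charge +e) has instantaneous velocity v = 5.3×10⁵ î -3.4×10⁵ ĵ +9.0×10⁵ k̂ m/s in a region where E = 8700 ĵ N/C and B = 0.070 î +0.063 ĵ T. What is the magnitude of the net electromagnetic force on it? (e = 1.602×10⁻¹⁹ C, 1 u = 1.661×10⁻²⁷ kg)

v×B = (-5.67×10⁴, 6.30×10⁴, 5.72×10⁴) N/C.
E + v×B = (-5.67×10⁴, 7.17×10⁴, 5.72×10⁴) N/C.
F = q(E + v×B) = (1.602×10⁻¹⁹ C)·(-5.67×10⁴, 7.17×10⁴, 5.72×10⁴) = (-9.08×10⁻¹⁵, 1.15×10⁻¹⁴, 9.16×10⁻¹⁵) N.
|F| = 1.73×10⁻¹⁴ N.

|F| ≈ 1.73×10⁻¹⁴ N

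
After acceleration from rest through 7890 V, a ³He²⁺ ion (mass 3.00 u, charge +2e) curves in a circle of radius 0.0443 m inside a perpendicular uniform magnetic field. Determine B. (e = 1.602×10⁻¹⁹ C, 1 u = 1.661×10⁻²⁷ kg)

v = √(2|q|V/m) = √(2·3.204×10⁻¹⁹·7890/4.983×10⁻²⁷) ≈ 1.007×10⁶ m/s.
B = mv/(|q|r) = (4.983×10⁻²⁷)(1.007×10⁶)/((3.204×10⁻¹⁹)(0.0443)) ≈ 0.354 T.

B ≈ 0.354 T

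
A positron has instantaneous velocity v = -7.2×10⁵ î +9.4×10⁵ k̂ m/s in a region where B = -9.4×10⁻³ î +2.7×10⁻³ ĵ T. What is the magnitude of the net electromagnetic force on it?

v×B = (-2540, -8840, -1940) N/C.
F = q v×B = (1.602×10⁻¹⁹ C)·(-2540, -8840, -1940) = (-4.07×10⁻¹⁶, -1.42×10⁻¹⁵, -3.11×10⁻¹⁶) N.
|F| = 1.51×10⁻¹⁵ N.

|F| ≈ 1.51×10⁻¹⁵ N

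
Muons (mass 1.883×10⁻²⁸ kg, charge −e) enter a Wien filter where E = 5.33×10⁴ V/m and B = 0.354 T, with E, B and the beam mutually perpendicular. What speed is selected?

v = 1.51×10⁵ m/s

Straight-line motion ⇒ electric and magnetic forces cancel, so E = vB.
v = E/B = 5.33×10⁴/0.354 = 1.51×10⁵ m/s.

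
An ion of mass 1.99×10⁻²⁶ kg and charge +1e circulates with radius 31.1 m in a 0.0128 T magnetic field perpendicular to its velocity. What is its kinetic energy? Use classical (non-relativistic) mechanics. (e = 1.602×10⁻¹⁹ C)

v = |q|Br/m, then KE = ½mv² = (qBr)²/(2m).
v = (1.602×10⁻¹⁹)(0.0128)(31.1)/1.99×10⁻²⁶ ≈ 3.205×10⁶ m/s.
KE = ½(1.99×10⁻²⁶)(3.205×10⁶)² ≈ 1.02×10⁻¹³ J = 6.38×10⁵ eV.

KE ≈ 6.38×10⁵ eV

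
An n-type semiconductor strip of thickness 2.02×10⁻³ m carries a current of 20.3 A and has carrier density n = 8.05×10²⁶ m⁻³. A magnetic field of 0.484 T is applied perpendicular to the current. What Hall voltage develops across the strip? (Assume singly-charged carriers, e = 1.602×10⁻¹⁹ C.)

V_H ≈ 3.77×10⁻⁵ V

V_H = IB/(n e t).
V_H = (20.3)(0.484)/((8.05×10²⁶)(1.602×10⁻¹⁹)(2.02×10⁻³)) ≈ 3.77×10⁻⁵ V.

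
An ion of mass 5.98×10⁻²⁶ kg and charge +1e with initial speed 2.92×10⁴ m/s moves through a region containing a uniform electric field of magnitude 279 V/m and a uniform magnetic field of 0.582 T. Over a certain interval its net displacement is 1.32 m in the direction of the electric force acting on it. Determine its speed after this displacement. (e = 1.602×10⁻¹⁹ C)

B does no work; ΔKE = |q|E d.
½mv_f² = ½mv₀² + |q|Ed = ½(5.98×10⁻²⁶)(2.92×10⁴)² + (1.602×10⁻¹⁹)(279)(1.32) ≈ 2.549×10⁻¹⁷ J + 5.900×10⁻¹⁷ J ≈ 8.449×10⁻¹⁷ J.
v_f = √(2·8.449×10⁻¹⁷/5.98×10⁻²⁶) ≈ 5.32×10⁴ m/s.

v_f ≈ 5.32×10⁴ m/s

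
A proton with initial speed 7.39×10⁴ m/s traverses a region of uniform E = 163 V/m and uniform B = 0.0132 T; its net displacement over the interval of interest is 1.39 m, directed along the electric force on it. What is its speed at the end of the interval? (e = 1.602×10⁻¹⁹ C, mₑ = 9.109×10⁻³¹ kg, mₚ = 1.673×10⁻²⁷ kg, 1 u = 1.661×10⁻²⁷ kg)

B does no work; ΔKE = |q|E d.
½mv_f² = ½mv₀² + |q|Ed = ½(1.673×10⁻²⁷)(7.39×10⁴)² + (1.602×10⁻¹⁹)(163)(1.39) ≈ 4.568×10⁻¹⁸ J + 3.630×10⁻¹⁷ J ≈ 4.086×10⁻¹⁷ J.
v_f = √(2·4.086×10⁻¹⁷/1.673×10⁻²⁷) ≈ 2.21×10⁵ m/s.

v_f ≈ 2.21×10⁵ m/s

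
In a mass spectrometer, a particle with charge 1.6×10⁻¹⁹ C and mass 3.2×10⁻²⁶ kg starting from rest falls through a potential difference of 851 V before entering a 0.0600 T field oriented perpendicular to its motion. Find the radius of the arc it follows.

Acceleration: |q|V = ½mv² ⇒ v = √(2|q|V/m) = √(2·1.6×10⁻¹⁹·851/3.2×10⁻²⁶) ≈ 9.225×10⁴ m/s.
In the field: r = mv/(|q|B) = (3.2×10⁻²⁶)(9.225×10⁴)/((1.6×10⁻¹⁹)(0.0600)) ≈ 0.307 m.

r ≈ 0.307 m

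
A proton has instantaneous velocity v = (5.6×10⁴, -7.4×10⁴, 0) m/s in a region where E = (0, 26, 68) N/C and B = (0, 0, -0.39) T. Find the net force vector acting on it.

F ≈ (4.62×10⁻¹⁵, 3.50×10⁻¹⁵, 1.09×10⁻¹⁷) N

v×B = (2.89×10⁴, 2.18×10⁴, 0) N/C.
E + v×B = (2.89×10⁴, 2.19×10⁴, 68.0) N/C.
F = q(E + v×B) = (1.602×10⁻¹⁹ C)·(2.89×10⁴, 2.19×10⁴, 68.0) = (4.62×10⁻¹⁵, 3.50×10⁻¹⁵, 1.09×10⁻¹⁷) N.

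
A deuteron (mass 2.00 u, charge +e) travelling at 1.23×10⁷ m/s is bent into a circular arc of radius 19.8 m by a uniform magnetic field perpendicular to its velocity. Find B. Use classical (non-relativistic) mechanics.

From |q|vB = mv²/r, B = mv/(|q|r).
B = (3.322×10⁻²⁷)(1.23×10⁷)/((1.602×10⁻¹⁹)(19.8)) ≈ 0.0129 T.

B ≈ 0.0129 T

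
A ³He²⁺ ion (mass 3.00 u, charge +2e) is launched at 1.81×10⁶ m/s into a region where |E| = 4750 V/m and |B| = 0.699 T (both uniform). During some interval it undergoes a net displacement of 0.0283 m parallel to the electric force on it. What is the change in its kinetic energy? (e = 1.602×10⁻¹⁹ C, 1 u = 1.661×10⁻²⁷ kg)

ΔKE ≈ 4.31×10⁻¹⁷ J

The magnetic force is always ⟂ v and does no work; only the electric force changes KE.
ΔKE = F_E · d = |q|E d = (3.204×10⁻¹⁹)(4750)(0.0283) ≈ 4.31×10⁻¹⁷ J.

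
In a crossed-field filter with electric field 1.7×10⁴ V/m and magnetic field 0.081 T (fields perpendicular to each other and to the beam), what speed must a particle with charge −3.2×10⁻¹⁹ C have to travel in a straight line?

v = 2.1×10⁵ m/s

Straight-line motion ⇒ electric and magnetic forces cancel, so E = vB.
v = E/B = 1.7×10⁴/0.081 = 2.1×10⁵ m/s.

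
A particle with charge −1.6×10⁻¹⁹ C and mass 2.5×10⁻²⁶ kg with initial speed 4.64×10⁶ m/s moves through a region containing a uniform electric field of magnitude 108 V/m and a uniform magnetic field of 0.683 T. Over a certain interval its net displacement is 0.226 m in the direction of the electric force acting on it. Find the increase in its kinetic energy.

The magnetic force is always ⟂ v and does no work; only the electric force changes KE.
ΔKE = F_E · d = |q|E d = (1.6×10⁻¹⁹)(108)(0.226) ≈ 3.91×10⁻¹⁸ J.

ΔKE ≈ 3.91×10⁻¹⁸ J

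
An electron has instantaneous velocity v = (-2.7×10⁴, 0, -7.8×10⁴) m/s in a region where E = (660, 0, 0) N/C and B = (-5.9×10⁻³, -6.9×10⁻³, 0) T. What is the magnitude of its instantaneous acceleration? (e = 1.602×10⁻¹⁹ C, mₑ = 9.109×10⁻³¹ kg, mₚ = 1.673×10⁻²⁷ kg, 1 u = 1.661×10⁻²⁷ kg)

|a| ≈ 8.99×10¹³ m/s²

v×B = (-538, 460, 186) N/C.
E + v×B = (122, 460, 186) N/C.
F = q(E + v×B) = (−1.602×10⁻¹⁹ C)·(122, 460, 186) = (-1.95×10⁻¹⁷, -7.37×10⁻¹⁷, -2.98×10⁻¹⁷) N.
|a| = |F|/m = 8.189×10⁻¹⁷/9.109×10⁻³¹ ≈ 8.99×10¹³ m/s².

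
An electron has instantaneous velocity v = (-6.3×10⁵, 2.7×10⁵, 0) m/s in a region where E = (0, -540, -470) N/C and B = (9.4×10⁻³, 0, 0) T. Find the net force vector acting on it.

v×B = (0, 0, -2540) N/C.
E + v×B = (0, -540, -3010) N/C.
F = q(E + v×B) = (−1.602×10⁻¹⁹ C)·(0, -540, -3010) = (0, 8.65×10⁻¹⁷, 4.82×10⁻¹⁶) N.

F ≈ (0, 8.65×10⁻¹⁷, 4.82×10⁻¹⁶) N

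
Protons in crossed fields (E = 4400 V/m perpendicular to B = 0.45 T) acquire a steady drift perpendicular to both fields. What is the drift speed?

In crossed fields the guiding centre drifts at v_d = |E×B|/B² = E/B, independent of charge and mass.
v_d = 4400/0.45 = 9800 m/s.

v_d ≈ 9800 m/s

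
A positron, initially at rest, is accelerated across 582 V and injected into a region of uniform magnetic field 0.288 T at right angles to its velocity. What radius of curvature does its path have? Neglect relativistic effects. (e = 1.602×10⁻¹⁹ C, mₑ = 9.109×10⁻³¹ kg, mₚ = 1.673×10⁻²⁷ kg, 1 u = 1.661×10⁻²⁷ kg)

r ≈ 2.82×10⁻⁴ m

Acceleration: |q|V = ½mv² ⇒ v = √(2|q|V/m) = √(2·1.602×10⁻¹⁹·582/9.109×10⁻³¹) ≈ 1.431×10⁷ m/s.
In the field: r = mv/(|q|B) = (9.109×10⁻³¹)(1.431×10⁷)/((1.602×10⁻¹⁹)(0.288)) ≈ 2.82×10⁻⁴ m.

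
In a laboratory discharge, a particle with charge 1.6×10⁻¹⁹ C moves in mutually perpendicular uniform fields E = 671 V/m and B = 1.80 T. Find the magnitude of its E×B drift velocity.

In crossed fields the guiding centre drifts at v_d = |E×B|/B² = E/B, independent of charge and mass.
v_d = 671/1.80 = 373 m/s.

v_d ≈ 373 m/s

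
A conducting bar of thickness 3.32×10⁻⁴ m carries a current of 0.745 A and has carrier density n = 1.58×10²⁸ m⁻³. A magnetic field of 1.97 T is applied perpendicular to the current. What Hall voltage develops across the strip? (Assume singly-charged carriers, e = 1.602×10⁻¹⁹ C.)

V_H = IB/(n e t).
V_H = (0.745)(1.97)/((1.58×10²⁸)(1.602×10⁻¹⁹)(3.32×10⁻⁴)) ≈ 1.75×10⁻⁶ V.

V_H ≈ 1.75×10⁻⁶ V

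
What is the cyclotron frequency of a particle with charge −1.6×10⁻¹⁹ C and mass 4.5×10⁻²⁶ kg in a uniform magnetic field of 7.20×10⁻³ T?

f ≈ 4070 Hz

f = |q|B/(2πm).
f = (1.6×10⁻¹⁹)(7.20×10⁻³)/(2π·4.5×10⁻²⁶) ≈ 4070 Hz.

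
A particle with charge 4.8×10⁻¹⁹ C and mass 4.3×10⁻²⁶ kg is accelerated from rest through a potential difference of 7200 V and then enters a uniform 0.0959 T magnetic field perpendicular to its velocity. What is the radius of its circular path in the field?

r ≈ 0.375 m

Acceleration: |q|V = ½mv² ⇒ v = √(2|q|V/m) = √(2·4.8×10⁻¹⁹·7200/4.3×10⁻²⁶) ≈ 4.009×10⁵ m/s.
In the field: r = mv/(|q|B) = (4.3×10⁻²⁶)(4.009×10⁵)/((4.8×10⁻¹⁹)(0.0959)) ≈ 0.375 m.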